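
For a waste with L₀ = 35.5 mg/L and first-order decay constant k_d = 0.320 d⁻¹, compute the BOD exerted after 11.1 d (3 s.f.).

y_t = L₀(1 − e^(−k_d t)) = 35.5 × (1 − e^(−0.320×11.1))
= 35.5 × (1 − 0.02867) = 35.5 × 0.9713 = 34.48 mg/L.

y ≈ 34.5 mg/L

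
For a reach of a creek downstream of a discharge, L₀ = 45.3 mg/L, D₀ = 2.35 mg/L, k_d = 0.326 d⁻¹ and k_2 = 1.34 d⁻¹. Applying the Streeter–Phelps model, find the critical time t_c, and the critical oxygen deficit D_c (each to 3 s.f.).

t_c ≈ 1.22 d; D_c ≈ 7.40 mg/L

t_c = [1/(k_2−k_d)] ln[(k_2/k_d)(1 − D₀(k_2−k_d)/(k_d L₀))]
= [1/(1.34−0.326)] ln[(1.34/0.326)(1 − 2.35×1.014/(0.326×45.3))]
= (1/1.014) ln[4.110 × 0.8386] = 0.9862 × ln(3.447) = 0.9862 × 1.238 = 1.220 d.
D_c = (k_d/k_2) L₀ e^(−k_d t_c) = (0.326/1.34) × 45.3 × e^(−0.326×1.220) = 0.2433 × 45.3 × 0.6717 = 7.403 mg/L.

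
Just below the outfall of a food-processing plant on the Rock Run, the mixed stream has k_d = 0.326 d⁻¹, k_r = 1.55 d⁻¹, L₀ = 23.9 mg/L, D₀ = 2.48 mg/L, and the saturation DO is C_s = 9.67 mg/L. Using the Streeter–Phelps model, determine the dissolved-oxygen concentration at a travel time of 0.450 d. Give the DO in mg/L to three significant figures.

k_d L₀/(k_r−k_d) = 0.326×23.9/(1.55−0.326) = 7.791/1.224 = 6.366 mg/L.
e^(−k_d t) = e^(−0.326×0.4500) = 0.8636; e^(−k_r t) = e^(−1.55×0.4500) = 0.4978.
D = 6.366 × (0.8636 − 0.4978) + 2.48 × 0.4978 = 2.328 + 1.235 = 3.563 mg/L.
DO = C_s − D = 9.67 − 3.563 = 6.107 mg/L.

DO ≈ 6.11 mg/L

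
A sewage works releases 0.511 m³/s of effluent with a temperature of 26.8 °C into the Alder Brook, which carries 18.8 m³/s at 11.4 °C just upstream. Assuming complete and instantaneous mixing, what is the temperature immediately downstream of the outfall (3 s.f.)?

Flow-weighted mixing: C = (Q_r C_r + Q_w C_w)/(Q_r + Q_w)
= (18.8×11.4 + 0.511×26.8)/(18.8 + 0.511) = 228.0/19.31 = 11.81 °C.

11.8 °C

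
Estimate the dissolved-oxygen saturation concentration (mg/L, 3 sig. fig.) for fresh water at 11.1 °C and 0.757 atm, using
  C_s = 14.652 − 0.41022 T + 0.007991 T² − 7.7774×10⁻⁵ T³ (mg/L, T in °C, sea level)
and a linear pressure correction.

At sea level: C_s = 14.652 − 0.41022×11.1 + 0.007991×11.1² − 7.7774×10⁻⁵×11.1³ = 10.98 mg/L.
Pressure correction: C_s' = 10.98 × 0.757 = 8.309 mg/L.

C_s ≈ 8.31 mg/L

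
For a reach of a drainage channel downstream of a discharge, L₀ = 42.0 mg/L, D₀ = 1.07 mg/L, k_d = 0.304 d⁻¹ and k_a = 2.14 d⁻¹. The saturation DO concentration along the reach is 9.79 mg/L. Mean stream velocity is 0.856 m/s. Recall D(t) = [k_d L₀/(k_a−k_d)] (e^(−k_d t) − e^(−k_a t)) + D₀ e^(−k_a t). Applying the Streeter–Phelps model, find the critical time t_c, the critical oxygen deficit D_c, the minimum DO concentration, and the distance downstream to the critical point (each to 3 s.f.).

t_c ≈ 0.972 d; D_c ≈ 4.44 mg/L; min DO ≈ 5.35 mg/L; x_c ≈ 71.9 km

With k_a/k_d = 7.039 and 1 − D₀(k_a−k_d)/(k_d L₀) = 0.8461,
t_c = ln(7.039 × 0.8461) / (2.14 − 0.304) = ln(5.956) / 1.836 = 1.784/1.836 = 0.9719 d.
L(t_c) = L₀ e^(−k_d t_c) = 42.0 × 0.7442 = 31.26 mg/L, and at the critical point k_a D_c = k_d L, so D_c = (0.304/2.14) × 31.26 = 4.440 mg/L.
Minimum DO = C_s − D_c = 9.79 − 4.440 = 5.350 mg/L.
x_c = v t_c = 0.856 m/s × 0.9719 d × 86400 s/d = 71880 m ≈ 71.9 km.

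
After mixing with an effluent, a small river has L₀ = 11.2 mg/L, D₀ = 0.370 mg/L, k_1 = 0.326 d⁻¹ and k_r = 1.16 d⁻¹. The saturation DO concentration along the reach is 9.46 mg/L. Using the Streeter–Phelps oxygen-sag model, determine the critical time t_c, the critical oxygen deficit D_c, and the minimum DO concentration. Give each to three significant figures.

With k_r/k_1 = 3.558 and 1 − D₀(k_r−k_1)/(k_1 L₀) = 0.9155,
t_c = ln(3.558 × 0.9155) / (1.16 − 0.326) = ln(3.258) / 0.8340 = 1.181/0.8340 = 1.416 d.
D_c = (k_1/k_r) L₀ e^(−k_1 t_c) = (0.326/1.16) × 11.2 × e^(−0.326×1.416) = 0.2810 × 11.2 × 0.6303 = 1.984 mg/L.
Minimum DO = C_s − D_c = 9.46 − 1.984 = 7.476 mg/L.

t_c ≈ 1.42 d; D_c ≈ 1.98 mg/L; min DO ≈ 7.48 mg/L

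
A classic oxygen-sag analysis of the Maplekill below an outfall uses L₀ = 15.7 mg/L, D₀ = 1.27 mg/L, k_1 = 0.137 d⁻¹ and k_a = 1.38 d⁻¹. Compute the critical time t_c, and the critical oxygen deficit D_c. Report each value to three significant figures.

t_c ≈ 0.793 d; D_c ≈ 1.40 mg/L

With k_a/k_1 = 10.07 and 1 − D₀(k_a−k_1)/(k_1 L₀) = 0.2661,
t_c = ln(10.07 × 0.2661) / (1.38 − 0.137) = ln(2.680) / 1.243 = 0.9859/1.243 = 0.7931 d.
D_c = (k_1/k_a) L₀ e^(−k_1 t_c) = (0.137/1.38) × 15.7 × e^(−0.137×0.7931) = 0.09928 × 15.7 × 0.8970 = 1.398 mg/L.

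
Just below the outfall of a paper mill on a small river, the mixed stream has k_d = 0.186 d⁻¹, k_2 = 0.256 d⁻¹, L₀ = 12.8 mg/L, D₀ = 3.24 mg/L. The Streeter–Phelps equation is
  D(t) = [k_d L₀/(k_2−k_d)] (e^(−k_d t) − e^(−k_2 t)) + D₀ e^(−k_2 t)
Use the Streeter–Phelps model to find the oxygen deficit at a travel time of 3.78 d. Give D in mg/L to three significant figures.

k_d L₀/(k_2−k_d) = 0.186×12.8/(0.256−0.186) = 2.381/0.07000 = 34.01 mg/L.
e^(−k_d t) = e^(−0.186×3.780) = 0.4951; e^(−k_2 t) = e^(−0.256×3.780) = 0.3800.
D = 34.01 × (0.4951 − 0.3800) + 3.24 × 0.3800 = 3.915 + 1.231 = 5.146 mg/L.

D ≈ 5.15 mg/L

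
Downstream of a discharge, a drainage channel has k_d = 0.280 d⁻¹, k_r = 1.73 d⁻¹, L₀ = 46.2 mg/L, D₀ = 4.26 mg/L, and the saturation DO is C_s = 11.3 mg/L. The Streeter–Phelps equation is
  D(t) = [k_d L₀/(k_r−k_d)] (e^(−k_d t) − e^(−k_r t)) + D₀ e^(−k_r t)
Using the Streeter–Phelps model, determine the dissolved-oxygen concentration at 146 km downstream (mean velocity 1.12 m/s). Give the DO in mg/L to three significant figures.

DO ≈ 5.80 mg/L

Travel time t = x/v = 146 km / (1.12 m/s) = 146000 m / 1.12 m/s = 130400 s = 1.509 d.
k_d L₀/(k_r−k_d) = 0.280×46.2/(1.73−0.280) = 12.94/1.450 = 8.921 mg/L.
e^(−k_d t) = e^(−0.280×1.509) = 0.6554; e^(−k_r t) = e^(−1.73×1.509) = 0.07352.
D = 8.921 × (0.6554 − 0.07352) + 4.26 × 0.07352 = 5.191 + 0.3132 = 5.505 mg/L.
DO = C_s − D = 11.3 − 5.505 = 5.795 mg/L.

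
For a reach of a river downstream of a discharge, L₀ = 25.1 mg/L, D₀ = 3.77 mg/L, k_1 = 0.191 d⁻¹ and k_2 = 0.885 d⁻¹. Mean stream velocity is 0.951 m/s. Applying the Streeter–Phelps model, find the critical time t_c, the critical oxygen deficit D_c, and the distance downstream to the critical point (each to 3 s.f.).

At the critical point dD/dt = 0, so k_1 L₀ e^(−k_1 t) = k_2 D. Substituting D(t) from the Streeter–Phelps equation and solving for t gives
t_c = ln[(k_2/k_1)(1 − D₀(k_2−k_1)/(k_1 L₀))] / (k_2−k_1).
Here k_2−k_1 = 0.6940 d⁻¹ and 1 − D₀(k_2−k_1)/(k_1 L₀) = 1 − 3.77×0.6940/(0.191×25.1) = 0.4543, so
t_c = ln(4.634 × 0.4543) / 0.6940 = 0.7442 / 0.6940 = 1.072 d.
L(t_c) = L₀ e^(−k_1 t_c) = 25.1 × 0.8148 = 20.45 mg/L, and at the critical point k_2 D_c = k_1 L, so D_c = (0.191/0.885) × 20.45 = 4.414 mg/L.
x_c = v t_c = 0.951 m/s × 1.072 d × 86400 s/d = 88110 m ≈ 88.1 km.

t_c ≈ 1.07 d; D_c ≈ 4.41 mg/L; x_c ≈ 88.1 km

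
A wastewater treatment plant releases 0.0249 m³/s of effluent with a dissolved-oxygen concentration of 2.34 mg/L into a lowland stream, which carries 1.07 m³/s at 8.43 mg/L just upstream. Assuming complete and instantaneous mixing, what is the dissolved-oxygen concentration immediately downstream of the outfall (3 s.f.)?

Flow-weighted mixing: C = (Q_r C_r + Q_w C_w)/(Q_r + Q_w)
= (1.07×8.43 + 0.0249×2.34)/(1.07 + 0.0249) = 9.078/1.095 = 8.292 mg/L.

8.29 mg/L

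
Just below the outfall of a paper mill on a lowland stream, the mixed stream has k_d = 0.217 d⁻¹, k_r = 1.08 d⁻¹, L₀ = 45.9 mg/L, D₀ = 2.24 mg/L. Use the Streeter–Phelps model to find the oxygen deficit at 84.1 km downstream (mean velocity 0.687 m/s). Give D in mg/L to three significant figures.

Travel time t = x/v = 84.1 km / (0.687 m/s) = 84100 m / 0.687 m/s = 122400 s = 1.417 d.
k_d L₀/(k_r−k_d) = 0.217×45.9/(1.08−0.217) = 9.960/0.8630 = 11.54 mg/L.
e^(−k_d t) = e^(−0.217×1.417) = 0.7353; e^(−k_r t) = e^(−1.08×1.417) = 0.2165.
D = 11.54 × (0.7353 − 0.2165) + 2.24 × 0.2165 = 5.988 + 0.4849 = 6.473 mg/L.

D ≈ 6.47 mg/L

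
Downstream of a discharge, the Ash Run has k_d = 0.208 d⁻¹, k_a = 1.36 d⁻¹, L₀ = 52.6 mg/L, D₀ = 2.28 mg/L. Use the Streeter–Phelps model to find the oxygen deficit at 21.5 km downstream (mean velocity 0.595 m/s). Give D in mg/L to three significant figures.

Travel time t = x/v = 21.5 km / (0.595 m/s) = 21500 m / 0.595 m/s = 36130 s = 0.4182 d.
k_d L₀/(k_a−k_d) = 0.208×52.6/(1.36−0.208) = 10.94/1.152 = 9.497 mg/L.
e^(−k_d t) = e^(−0.208×0.4182) = 0.9167; e^(−k_a t) = e^(−1.36×0.4182) = 0.5662.
D = 9.497 × (0.9167 − 0.5662) + 2.28 × 0.5662 = 3.329 + 1.291 = 4.619 mg/L.

D ≈ 4.62 mg/L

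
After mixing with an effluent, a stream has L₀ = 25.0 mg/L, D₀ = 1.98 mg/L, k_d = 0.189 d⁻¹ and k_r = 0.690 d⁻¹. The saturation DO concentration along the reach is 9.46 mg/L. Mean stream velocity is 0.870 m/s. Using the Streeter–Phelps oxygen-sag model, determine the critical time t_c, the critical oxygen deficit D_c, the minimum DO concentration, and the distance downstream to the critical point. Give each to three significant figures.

t_c ≈ 2.11 d; D_c ≈ 4.59 mg/L; min DO ≈ 4.87 mg/L; x_c ≈ 159 km

t_c = [1/(k_r−k_d)] ln[(k_r/k_d)(1 − D₀(k_r−k_d)/(k_d L₀))]
= [1/(0.690−0.189)] ln[(0.690/0.189)(1 − 1.98×0.5010/(0.189×25.0))]
= (1/0.5010) ln[3.651 × 0.7901] = 1.996 × ln(2.884) = 1.996 × 1.059 = 2.114 d.
L(t_c) = L₀ e^(−k_d t_c) = 25.0 × 0.6706 = 16.76 mg/L, and at the critical point k_r D_c = k_d L, so D_c = (0.189/0.690) × 16.76 = 4.592 mg/L.
Minimum DO = C_s − D_c = 9.46 − 4.592 = 4.868 mg/L.
x_c = v t_c = 0.870 m/s × 2.114 d × 86400 s/d = 158900 m ≈ 159 km.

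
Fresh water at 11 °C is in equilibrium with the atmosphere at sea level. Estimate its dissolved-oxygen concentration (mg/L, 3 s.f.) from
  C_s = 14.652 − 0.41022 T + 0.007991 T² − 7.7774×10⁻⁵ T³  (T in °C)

C_s ≈ 11.0 mg/L

C_s = 14.652 − 0.41022×11 + 0.007991×11² − 7.7774×10⁻⁵×11³ = 11.00 mg/L.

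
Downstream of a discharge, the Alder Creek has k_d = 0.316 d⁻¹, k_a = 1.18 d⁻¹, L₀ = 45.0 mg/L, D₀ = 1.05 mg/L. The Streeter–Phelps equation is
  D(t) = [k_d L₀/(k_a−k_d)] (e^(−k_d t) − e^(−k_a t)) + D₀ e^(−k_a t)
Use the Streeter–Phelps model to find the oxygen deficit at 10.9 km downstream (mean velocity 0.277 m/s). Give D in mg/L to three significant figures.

Travel time t = x/v = 10.9 km / (0.277 m/s) = 10900 m / 0.277 m/s = 39350 s = 0.4554 d.
k_d L₀/(k_a−k_d) = 0.316×45.0/(1.18−0.316) = 14.22/0.8640 = 16.46 mg/L.
e^(−k_d t) = e^(−0.316×0.4554) = 0.8660; e^(−k_a t) = e^(−1.18×0.4554) = 0.5843.
D = 16.46 × (0.8660 − 0.5843) + 1.05 × 0.5843 = 4.636 + 0.6135 = 5.250 mg/L.

D ≈ 5.25 mg/L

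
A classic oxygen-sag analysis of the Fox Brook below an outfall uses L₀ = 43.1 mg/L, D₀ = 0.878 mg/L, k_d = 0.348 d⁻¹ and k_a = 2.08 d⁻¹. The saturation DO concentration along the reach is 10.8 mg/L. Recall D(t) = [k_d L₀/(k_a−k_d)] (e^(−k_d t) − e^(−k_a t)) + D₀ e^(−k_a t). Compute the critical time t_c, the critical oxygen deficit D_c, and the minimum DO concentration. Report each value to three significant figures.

t_c = [1/(k_a−k_d)] ln[(k_a/k_d)(1 − D₀(k_a−k_d)/(k_d L₀))]
= [1/(2.08−0.348)] ln[(2.08/0.348)(1 − 0.878×1.732/(0.348×43.1))]
= (1/1.732) ln[5.977 × 0.8986] = 0.5774 × ln(5.371) = 0.5774 × 1.681 = 0.9706 d.
L(t_c) = L₀ e^(−k_d t_c) = 43.1 × 0.7134 = 30.75 mg/L, and at the critical point k_a D_c = k_d L, so D_c = (0.348/2.08) × 30.75 = 5.144 mg/L.
Minimum DO = C_s − D_c = 10.8 − 5.144 = 5.656 mg/L.

t_c ≈ 0.971 d; D_c ≈ 5.14 mg/L; min DO ≈ 5.66 mg/L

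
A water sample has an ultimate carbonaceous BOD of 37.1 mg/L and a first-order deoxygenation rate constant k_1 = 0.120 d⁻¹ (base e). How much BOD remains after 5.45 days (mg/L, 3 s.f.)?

L_t = L₀ e^(−k_1 t) = 37.1 × e^(−0.120×5.45) = 37.1 × 0.5200 = 19.29 mg/L.

L ≈ 19.3 mg/L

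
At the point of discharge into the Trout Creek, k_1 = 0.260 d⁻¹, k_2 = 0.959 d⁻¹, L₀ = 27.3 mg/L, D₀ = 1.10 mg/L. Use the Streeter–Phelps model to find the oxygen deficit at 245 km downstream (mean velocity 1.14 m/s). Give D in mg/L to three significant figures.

D ≈ 4.49 mg/L

Travel time t = x/v = 245 km / (1.14 m/s) = 245000 m / 1.14 m/s = 214900 s = 2.487 d.
k_1 L₀/(k_2−k_1) = 0.260×27.3/(0.959−0.260) = 7.098/0.6990 = 10.15 mg/L.
e^(−k_1 t) = e^(−0.260×2.487) = 0.5238; e^(−k_2 t) = e^(−0.959×2.487) = 0.09205.
D = 10.15 × (0.5238 − 0.09205) + 1.10 × 0.09205 = 4.384 + 0.1013 = 4.485 mg/L.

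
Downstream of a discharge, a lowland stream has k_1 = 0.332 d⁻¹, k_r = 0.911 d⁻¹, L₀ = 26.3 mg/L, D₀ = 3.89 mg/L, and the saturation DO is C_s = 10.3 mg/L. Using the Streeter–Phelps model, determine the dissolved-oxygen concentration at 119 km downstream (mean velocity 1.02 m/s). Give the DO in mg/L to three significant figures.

Travel time t = x/v = 119 km / (1.02 m/s) = 119000 m / 1.02 m/s = 116700 s = 1.350 d.
k_1 L₀/(k_r−k_1) = 0.332×26.3/(0.911−0.332) = 8.732/0.5790 = 15.08 mg/L.
e^(−k_1 t) = e^(−0.332×1.350) = 0.6387; e^(−k_r t) = e^(−0.911×1.350) = 0.2923.
D = 15.08 × (0.6387 − 0.2923) + 3.89 × 0.2923 = 5.225 + 1.137 = 6.362 mg/L.
DO = C_s − D = 10.3 − 6.362 = 3.938 mg/L.

DO ≈ 3.94 mg/L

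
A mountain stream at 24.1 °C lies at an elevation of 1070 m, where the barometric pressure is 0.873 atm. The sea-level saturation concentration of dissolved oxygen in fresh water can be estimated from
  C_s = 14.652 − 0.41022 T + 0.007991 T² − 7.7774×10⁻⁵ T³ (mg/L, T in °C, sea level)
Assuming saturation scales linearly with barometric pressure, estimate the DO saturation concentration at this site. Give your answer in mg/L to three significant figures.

C_s ≈ 7.26 mg/L

At sea level: C_s = 14.652 − 0.41022×24.1 + 0.007991×24.1² − 7.7774×10⁻⁵×24.1³ = 8.318 mg/L.
Pressure correction: C_s' = 8.318 × 0.873 = 7.262 mg/L.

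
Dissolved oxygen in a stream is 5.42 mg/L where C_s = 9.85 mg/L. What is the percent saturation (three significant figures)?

55.0 % saturation

% saturation = C/C_s × 100 = 5.42/9.85 × 100 = 55.0 %.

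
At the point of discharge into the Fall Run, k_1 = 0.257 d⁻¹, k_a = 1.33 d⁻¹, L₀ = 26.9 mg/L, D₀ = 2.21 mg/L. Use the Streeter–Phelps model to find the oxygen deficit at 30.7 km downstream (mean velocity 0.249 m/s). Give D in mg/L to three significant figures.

D ≈ 3.83 mg/L

Travel time t = x/v = 30.7 km / (0.249 m/s) = 30700 m / 0.249 m/s = 123300 s = 1.427 d.
k_1 L₀/(k_a−k_1) = 0.257×26.9/(1.33−0.257) = 6.913/1.073 = 6.443 mg/L.
e^(−k_1 t) = e^(−0.257×1.427) = 0.6930; e^(−k_a t) = e^(−1.33×1.427) = 0.1499.
D = 6.443 × (0.6930 − 0.1499) + 2.21 × 0.1499 = 3.499 + 0.3312 = 3.830 mg/L.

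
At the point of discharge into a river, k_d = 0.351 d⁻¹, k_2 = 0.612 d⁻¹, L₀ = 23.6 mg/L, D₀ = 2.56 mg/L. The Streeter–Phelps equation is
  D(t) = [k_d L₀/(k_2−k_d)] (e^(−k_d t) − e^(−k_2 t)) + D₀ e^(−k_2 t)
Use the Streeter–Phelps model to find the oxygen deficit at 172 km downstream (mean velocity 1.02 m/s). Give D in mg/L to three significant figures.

D ≈ 7.16 mg/L

Travel time t = x/v = 172 km / (1.02 m/s) = 172000 m / 1.02 m/s = 168600 s = 1.952 d.
k_d L₀/(k_2−k_d) = 0.351×23.6/(0.612−0.351) = 8.284/0.2610 = 31.74 mg/L.
e^(−k_d t) = e^(−0.351×1.952) = 0.5041; e^(−k_2 t) = e^(−0.612×1.952) = 0.3029.
D = 31.74 × (0.5041 − 0.3029) + 2.56 × 0.3029 = 6.385 + 0.7754 = 7.161 mg/L.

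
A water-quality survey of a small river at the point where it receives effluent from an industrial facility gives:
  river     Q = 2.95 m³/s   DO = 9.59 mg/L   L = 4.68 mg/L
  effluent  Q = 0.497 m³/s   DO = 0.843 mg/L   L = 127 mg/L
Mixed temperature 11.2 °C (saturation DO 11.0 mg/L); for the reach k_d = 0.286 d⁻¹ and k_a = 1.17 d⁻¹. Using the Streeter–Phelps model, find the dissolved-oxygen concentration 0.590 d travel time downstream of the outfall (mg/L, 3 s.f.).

DO ≈ 7.18 mg/L

Mixed DO = (2.95×9.59 + 0.497×0.843)/(2.95+0.497) = 28.71/3.447 = 8.329 mg/L.
Mixed L₀ = (2.95×4.68 + 0.497×127)/(3.447) = 76.92/3.447 = 22.32 mg/L.
Initial deficit D₀ = C_s − DO₀ = 11.0 − 8.329 = 2.671 mg/L.
D(0.590) = [0.286×22.32/(1.17−0.286)](e^(−0.286×0.590) − e^(−1.17×0.590)) + 2.671 e^(−1.17×0.590)
= 7.220 × (0.8447 − 0.5014) + 2.671 × 0.5014 = 3.818 mg/L.
DO = 11.0 − 3.818 = 7.182 mg/L.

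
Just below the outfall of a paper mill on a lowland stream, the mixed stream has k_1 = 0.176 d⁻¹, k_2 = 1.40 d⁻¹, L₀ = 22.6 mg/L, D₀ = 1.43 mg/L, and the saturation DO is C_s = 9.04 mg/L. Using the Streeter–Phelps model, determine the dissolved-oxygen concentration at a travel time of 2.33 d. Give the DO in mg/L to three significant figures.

k_1 L₀/(k_2−k_1) = 0.176×22.6/(1.40−0.176) = 3.978/1.224 = 3.250 mg/L.
e^(−k_1 t) = e^(−0.176×2.330) = 0.6636; e^(−k_2 t) = e^(−1.40×2.330) = 0.03831.
D = 3.250 × (0.6636 − 0.03831) + 1.43 × 0.03831 = 2.032 + 0.05479 = 2.087 mg/L.
DO = C_s − D = 9.04 − 2.087 = 6.953 mg/L.

DO ≈ 6.95 mg/L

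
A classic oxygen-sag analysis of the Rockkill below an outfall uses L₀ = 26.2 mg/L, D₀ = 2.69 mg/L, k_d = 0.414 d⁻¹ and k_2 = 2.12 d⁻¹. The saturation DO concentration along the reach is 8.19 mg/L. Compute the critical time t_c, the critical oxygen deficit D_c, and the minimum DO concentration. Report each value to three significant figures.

t_c ≈ 0.635 d; D_c ≈ 3.93 mg/L; min DO ≈ 4.26 mg/L

With k_2/k_d = 5.121 and 1 − D₀(k_2−k_d)/(k_d L₀) = 0.5769,
t_c = ln(5.121 × 0.5769) / (2.12 − 0.414) = ln(2.954) / 1.706 = 1.083/1.706 = 0.6350 d.
D_c = (k_d/k_2) L₀ e^(−k_d t_c) = (0.414/2.12) × 26.2 × e^(−0.414×0.6350) = 0.1953 × 26.2 × 0.7688 = 3.934 mg/L.
Minimum DO = C_s − D_c = 8.19 − 3.934 = 4.256 mg/L.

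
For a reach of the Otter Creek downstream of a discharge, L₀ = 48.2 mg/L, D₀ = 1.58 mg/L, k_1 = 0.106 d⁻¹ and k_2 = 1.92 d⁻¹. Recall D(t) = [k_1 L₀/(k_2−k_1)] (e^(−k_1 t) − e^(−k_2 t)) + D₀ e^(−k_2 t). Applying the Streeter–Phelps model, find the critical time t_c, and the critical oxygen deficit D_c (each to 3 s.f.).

t_c ≈ 1.14 d; D_c ≈ 2.36 mg/L

With k_2/k_1 = 18.11 and 1 − D₀(k_2−k_1)/(k_1 L₀) = 0.4390,
t_c = ln(18.11 × 0.4390) / (1.92 − 0.106) = ln(7.952) / 1.814 = 2.073/1.814 = 1.143 d.
D_c = (k_1/k_2) L₀ e^(−k_1 t_c) = (0.106/1.92) × 48.2 × e^(−0.106×1.143) = 0.05521 × 48.2 × 0.8859 = 2.357 mg/L.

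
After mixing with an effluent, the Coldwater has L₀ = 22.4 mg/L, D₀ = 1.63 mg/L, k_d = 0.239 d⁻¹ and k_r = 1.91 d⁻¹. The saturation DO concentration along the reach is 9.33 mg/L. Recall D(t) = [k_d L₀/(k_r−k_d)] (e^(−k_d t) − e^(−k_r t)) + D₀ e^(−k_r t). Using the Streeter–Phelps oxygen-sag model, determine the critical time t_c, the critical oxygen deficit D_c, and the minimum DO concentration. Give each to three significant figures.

t_c ≈ 0.818 d; D_c ≈ 2.30 mg/L; min DO ≈ 7.03 mg/L

With k_r/k_d = 7.992 and 1 − D₀(k_r−k_d)/(k_d L₀) = 0.4912,
t_c = ln(7.992 × 0.4912) / (1.91 − 0.239) = ln(3.926) / 1.671 = 1.368/1.671 = 0.8184 d.
D_c = (k_d/k_r) L₀ e^(−k_d t_c) = (0.239/1.91) × 22.4 × e^(−0.239×0.8184) = 0.1251 × 22.4 × 0.8223 = 2.305 mg/L.
Minimum DO = C_s − D_c = 9.33 − 2.305 = 7.025 mg/L.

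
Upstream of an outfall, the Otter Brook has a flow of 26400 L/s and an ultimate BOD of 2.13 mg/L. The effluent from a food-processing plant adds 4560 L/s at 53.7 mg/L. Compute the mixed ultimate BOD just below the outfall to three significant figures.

Flow-weighted mixing: C = (Q_r C_r + Q_w C_w)/(Q_r + Q_w)
= (26400×2.13 + 4560×53.7)/(26400 + 4560) = 301100/30960 = 9.726 mg/L.

9.73 mg/L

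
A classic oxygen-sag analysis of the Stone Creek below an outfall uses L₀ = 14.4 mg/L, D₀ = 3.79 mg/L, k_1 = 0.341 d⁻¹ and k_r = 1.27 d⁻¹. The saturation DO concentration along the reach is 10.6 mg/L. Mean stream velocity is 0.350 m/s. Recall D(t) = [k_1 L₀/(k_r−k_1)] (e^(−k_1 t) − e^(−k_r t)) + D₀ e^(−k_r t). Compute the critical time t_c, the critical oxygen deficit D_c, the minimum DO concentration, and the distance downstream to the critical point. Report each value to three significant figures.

t_c = [1/(k_r−k_1)] ln[(k_r/k_1)(1 − D₀(k_r−k_1)/(k_1 L₀))]
= [1/(1.27−0.341)] ln[(1.27/0.341)(1 − 3.79×0.9290/(0.341×14.4))]
= (1/0.9290) ln[3.724 × 0.2830] = 1.076 × ln(1.054) = 1.076 × 0.05247 = 0.05648 d.
D_c = (k_1/k_r) L₀ e^(−k_1 t_c) = (0.341/1.27) × 14.4 × e^(−0.341×0.05648) = 0.2685 × 14.4 × 0.9809 = 3.793 mg/L.
Minimum DO = C_s − D_c = 10.6 − 3.793 = 6.807 mg/L.
x_c = v t_c = 0.350 m/s × 0.05648 d × 86400 s/d = 1708 m ≈ 1.71 km.

t_c ≈ 0.0565 d; D_c ≈ 3.79 mg/L; min DO ≈ 6.81 mg/L; x_c ≈ 1.71 km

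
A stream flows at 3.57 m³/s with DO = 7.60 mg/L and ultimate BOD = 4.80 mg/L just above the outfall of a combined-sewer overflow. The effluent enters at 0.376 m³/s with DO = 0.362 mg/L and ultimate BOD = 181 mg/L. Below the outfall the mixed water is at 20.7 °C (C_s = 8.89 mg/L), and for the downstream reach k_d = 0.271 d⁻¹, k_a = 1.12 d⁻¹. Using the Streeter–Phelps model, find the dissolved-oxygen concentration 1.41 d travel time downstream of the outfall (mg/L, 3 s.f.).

Mixed DO = (3.57×7.60 + 0.376×0.362)/(3.57+0.376) = 27.27/3.946 = 6.910 mg/L.
Mixed L₀ = (3.57×4.80 + 0.376×181)/(3.946) = 85.19/3.946 = 21.59 mg/L.
Initial deficit D₀ = C_s − DO₀ = 8.89 − 6.910 = 1.980 mg/L.
D(1.41) = [0.271×21.59/(1.12−0.271)](e^(−0.271×1.41) − e^(−1.12×1.41)) + 1.980 e^(−1.12×1.41)
= 6.891 × (0.6824 − 0.2061) + 1.980 × 0.2061 = 3.690 mg/L.
DO = 8.89 − 3.690 = 5.200 mg/L.

DO ≈ 5.20 mg/L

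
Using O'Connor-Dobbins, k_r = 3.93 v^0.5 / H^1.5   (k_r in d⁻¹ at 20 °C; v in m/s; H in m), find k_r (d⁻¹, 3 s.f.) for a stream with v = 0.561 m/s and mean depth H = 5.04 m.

k_r = 3.93 × 0.561^0.5 / 5.04^1.5 = 3.93 × 0.7490 / 11.31 = 0.2602 d⁻¹.

k_r ≈ 0.260 d⁻¹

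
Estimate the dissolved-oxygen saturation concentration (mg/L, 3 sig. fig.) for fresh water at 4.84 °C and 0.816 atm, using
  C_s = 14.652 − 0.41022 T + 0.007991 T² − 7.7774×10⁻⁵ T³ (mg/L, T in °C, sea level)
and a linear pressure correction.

C_s ≈ 10.5 mg/L

At sea level: C_s = 14.652 − 0.41022×4.84 + 0.007991×4.84² − 7.7774×10⁻⁵×4.84³ = 12.84 mg/L.
Pressure correction: C_s' = 12.84 × 0.816 = 10.48 mg/L.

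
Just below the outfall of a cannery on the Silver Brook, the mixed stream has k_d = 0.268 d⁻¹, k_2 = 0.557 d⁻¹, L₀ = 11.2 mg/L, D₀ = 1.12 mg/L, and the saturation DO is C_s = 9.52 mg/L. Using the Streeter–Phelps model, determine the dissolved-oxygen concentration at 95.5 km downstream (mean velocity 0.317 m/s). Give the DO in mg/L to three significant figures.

DO ≈ 6.77 mg/L

Travel time t = x/v = 95.5 km / (0.317 m/s) = 95500 m / 0.317 m/s = 301300 s = 3.487 d.
k_d L₀/(k_2−k_d) = 0.268×11.2/(0.557−0.268) = 3.002/0.2890 = 10.39 mg/L.
e^(−k_d t) = e^(−0.268×3.487) = 0.3928; e^(−k_2 t) = e^(−0.557×3.487) = 0.1434.
D = 10.39 × (0.3928 − 0.1434) + 1.12 × 0.1434 = 2.590 + 0.1606 = 2.751 mg/L.
DO = C_s − D = 9.52 − 2.751 = 6.769 mg/L.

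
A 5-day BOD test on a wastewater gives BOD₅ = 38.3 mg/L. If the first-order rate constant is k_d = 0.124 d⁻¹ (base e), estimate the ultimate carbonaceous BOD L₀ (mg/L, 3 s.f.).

L₀ ≈ 82.9 mg/L

BOD₅ = L₀(1 − e^(−5k_d)) ⇒ L₀ = BOD₅ / (1 − e^(−5×0.124))
= 38.3 / (1 − 0.5379) = 38.3 / 0.4621 = 82.89 mg/L.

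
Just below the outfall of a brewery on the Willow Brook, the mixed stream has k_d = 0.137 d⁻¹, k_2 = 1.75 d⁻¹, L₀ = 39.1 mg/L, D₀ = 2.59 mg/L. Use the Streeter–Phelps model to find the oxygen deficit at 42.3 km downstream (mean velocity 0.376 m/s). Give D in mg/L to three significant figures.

Travel time t = x/v = 42.3 km / (0.376 m/s) = 42300 m / 0.376 m/s = 112500 s = 1.302 d.
k_d L₀/(k_2−k_d) = 0.137×39.1/(1.75−0.137) = 5.357/1.613 = 3.321 mg/L.
e^(−k_d t) = e^(−0.137×1.302) = 0.8366; e^(−k_2 t) = e^(−1.75×1.302) = 0.1024.
D = 3.321 × (0.8366 − 0.1024) + 2.59 × 0.1024 = 2.438 + 0.2653 = 2.704 mg/L.

D ≈ 2.70 mg/L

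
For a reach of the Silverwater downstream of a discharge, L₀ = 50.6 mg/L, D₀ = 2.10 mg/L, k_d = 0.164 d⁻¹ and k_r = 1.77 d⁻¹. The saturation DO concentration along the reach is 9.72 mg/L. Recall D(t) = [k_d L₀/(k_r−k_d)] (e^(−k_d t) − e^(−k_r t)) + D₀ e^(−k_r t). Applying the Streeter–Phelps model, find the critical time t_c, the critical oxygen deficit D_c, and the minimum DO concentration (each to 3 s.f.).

t_c = [1/(k_r−k_d)] ln[(k_r/k_d)(1 − D₀(k_r−k_d)/(k_d L₀))]
= [1/(1.77−0.164)] ln[(1.77/0.164)(1 − 2.10×1.606/(0.164×50.6))]
= (1/1.606) ln[10.79 × 0.5936] = 0.6227 × ln(6.406) = 0.6227 × 1.857 = 1.156 d.
L(t_c) = L₀ e^(−k_d t_c) = 50.6 × 0.8272 = 41.86 mg/L, and at the critical point k_r D_c = k_d L, so D_c = (0.164/1.77) × 41.86 = 3.878 mg/L.
Minimum DO = C_s − D_c = 9.72 − 3.878 = 5.842 mg/L.

t_c ≈ 1.16 d; D_c ≈ 3.88 mg/L; min DO ≈ 5.84 mg/L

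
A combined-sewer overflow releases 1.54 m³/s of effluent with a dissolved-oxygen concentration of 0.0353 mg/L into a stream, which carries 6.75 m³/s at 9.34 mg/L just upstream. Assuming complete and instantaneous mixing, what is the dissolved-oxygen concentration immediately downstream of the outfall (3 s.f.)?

Flow-weighted mixing: C = (Q_r C_r + Q_w C_w)/(Q_r + Q_w)
= (6.75×9.34 + 1.54×0.0353)/(6.75 + 1.54) = 63.10/8.290 = 7.612 mg/L.

7.61 mg/L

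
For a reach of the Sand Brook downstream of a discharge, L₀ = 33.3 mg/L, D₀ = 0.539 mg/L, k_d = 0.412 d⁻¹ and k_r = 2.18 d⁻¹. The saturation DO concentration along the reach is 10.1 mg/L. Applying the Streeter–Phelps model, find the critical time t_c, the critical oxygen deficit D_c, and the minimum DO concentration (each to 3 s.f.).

t_c ≈ 0.902 d; D_c ≈ 4.34 mg/L; min DO ≈ 5.76 mg/L

t_c = [1/(k_r−k_d)] ln[(k_r/k_d)(1 − D₀(k_r−k_d)/(k_d L₀))]
= [1/(2.18−0.412)] ln[(2.18/0.412)(1 − 0.539×1.768/(0.412×33.3))]
= (1/1.768) ln[5.291 × 0.9305] = 0.5656 × ln(4.924) = 0.5656 × 1.594 = 0.9016 d.
L(t_c) = L₀ e^(−k_d t_c) = 33.3 × 0.6897 = 22.97 mg/L, and at the critical point k_r D_c = k_d L, so D_c = (0.412/2.18) × 22.97 = 4.341 mg/L.
Minimum DO = C_s − D_c = 10.1 − 4.341 = 5.759 mg/L.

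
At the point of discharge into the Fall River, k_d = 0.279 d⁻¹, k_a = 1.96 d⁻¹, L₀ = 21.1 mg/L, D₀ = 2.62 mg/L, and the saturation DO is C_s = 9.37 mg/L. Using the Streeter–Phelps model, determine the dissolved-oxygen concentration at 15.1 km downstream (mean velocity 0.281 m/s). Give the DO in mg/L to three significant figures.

Travel time t = x/v = 15.1 km / (0.281 m/s) = 15100 m / 0.281 m/s = 53740 s = 0.6220 d.
k_d L₀/(k_a−k_d) = 0.279×21.1/(1.96−0.279) = 5.887/1.681 = 3.502 mg/L.
e^(−k_d t) = e^(−0.279×0.6220) = 0.8407; e^(−k_a t) = e^(−1.96×0.6220) = 0.2955.
D = 3.502 × (0.8407 − 0.2955) + 2.62 × 0.2955 = 1.909 + 0.7743 = 2.683 mg/L.
DO = C_s − D = 9.37 − 2.683 = 6.687 mg/L.

DO ≈ 6.69 mg/L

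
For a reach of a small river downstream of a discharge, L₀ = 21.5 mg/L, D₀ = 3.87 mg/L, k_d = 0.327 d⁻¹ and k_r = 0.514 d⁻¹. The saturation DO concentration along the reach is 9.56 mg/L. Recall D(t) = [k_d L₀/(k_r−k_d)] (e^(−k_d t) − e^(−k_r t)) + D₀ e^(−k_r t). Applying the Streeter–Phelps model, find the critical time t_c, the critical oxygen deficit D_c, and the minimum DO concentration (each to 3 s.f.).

t_c = [1/(k_r−k_d)] ln[(k_r/k_d)(1 − D₀(k_r−k_d)/(k_d L₀))]
= [1/(0.514−0.327)] ln[(0.514/0.327)(1 − 3.87×0.1870/(0.327×21.5))]
= (1/0.1870) ln[1.572 × 0.8971] = 5.348 × ln(1.410) = 5.348 × 0.3436 = 1.838 d.
D_c = (k_d/k_r) L₀ e^(−k_d t_c) = (0.327/0.514) × 21.5 × e^(−0.327×1.838) = 0.6362 × 21.5 × 0.5483 = 7.500 mg/L.
Minimum DO = C_s − D_c = 9.56 − 7.500 = 2.060 mg/L.

t_c ≈ 1.84 d; D_c ≈ 7.50 mg/L; min DO ≈ 2.06 mg/L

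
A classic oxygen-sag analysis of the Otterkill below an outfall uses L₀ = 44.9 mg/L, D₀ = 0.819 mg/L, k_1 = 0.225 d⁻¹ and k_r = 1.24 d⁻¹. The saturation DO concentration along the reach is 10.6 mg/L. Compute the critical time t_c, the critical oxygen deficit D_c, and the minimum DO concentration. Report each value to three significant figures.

With k_r/k_1 = 5.511 and 1 − D₀(k_r−k_1)/(k_1 L₀) = 0.9177,
t_c = ln(5.511 × 0.9177) / (1.24 − 0.225) = ln(5.058) / 1.015 = 1.621/1.015 = 1.597 d.
D_c = (k_1/k_r) L₀ e^(−k_1 t_c) = (0.225/1.24) × 44.9 × e^(−0.225×1.597) = 0.1815 × 44.9 × 0.6982 = 5.688 mg/L.
Minimum DO = C_s − D_c = 10.6 − 5.688 = 4.912 mg/L.

t_c ≈ 1.60 d; D_c ≈ 5.69 mg/L; min DO ≈ 4.91 mg/L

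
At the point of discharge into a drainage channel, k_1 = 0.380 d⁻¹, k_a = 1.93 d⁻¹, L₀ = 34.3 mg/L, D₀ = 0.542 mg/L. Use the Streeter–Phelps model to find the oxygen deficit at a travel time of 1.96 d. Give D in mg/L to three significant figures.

D ≈ 3.81 mg/L

k_1 L₀/(k_a−k_1) = 0.380×34.3/(1.93−0.380) = 13.03/1.550 = 8.409 mg/L.
e^(−k_1 t) = e^(−0.380×1.960) = 0.4748; e^(−k_a t) = e^(−1.93×1.960) = 0.02276.
D = 8.409 × (0.4748 − 0.02276) + 0.542 × 0.02276 = 3.801 + 0.01234 = 3.814 mg/L.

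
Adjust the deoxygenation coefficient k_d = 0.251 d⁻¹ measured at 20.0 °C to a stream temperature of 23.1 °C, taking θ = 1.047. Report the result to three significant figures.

k_d ≈ 0.289 d⁻¹

k_d(T₂) = k_d(T₁) · θ^(T₂−T₁) = 0.251 × 1.047^(23.1−20.0)
= 0.251 × 1.047^3.10 = 0.251 × 1.153 = 0.2894 d⁻¹.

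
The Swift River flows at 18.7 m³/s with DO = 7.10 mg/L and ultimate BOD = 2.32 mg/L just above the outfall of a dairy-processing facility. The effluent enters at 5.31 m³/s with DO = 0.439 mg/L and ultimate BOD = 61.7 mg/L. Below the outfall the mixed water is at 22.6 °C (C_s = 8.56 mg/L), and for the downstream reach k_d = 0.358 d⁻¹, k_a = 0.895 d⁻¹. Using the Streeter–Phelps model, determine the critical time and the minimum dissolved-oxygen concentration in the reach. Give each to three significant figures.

Mixed DO = (18.7×7.10 + 5.31×0.439)/(18.7+5.31) = 135.1/24.01 = 5.627 mg/L.
Mixed L₀ = (18.7×2.32 + 5.31×61.7)/(24.01) = 371.0/24.01 = 15.45 mg/L.
Initial deficit D₀ = C_s − DO₀ = 8.56 − 5.627 = 2.933 mg/L.
t_c = (1/0.5370) ln[(0.895/0.358)(1 − 2.933×0.5370/(0.358×15.45))] = 1.862 × ln(1.788) = 1.082 d.
D_c = (0.358/0.895) × 15.45 × e^(−0.358×1.082) = 0.4000 × 15.45 × 0.6788 = 4.195 mg/L.
Minimum DO = 8.56 − 4.195 = 4.365 mg/L.

t_c ≈ 1.08 d; minimum DO ≈ 4.36 mg/L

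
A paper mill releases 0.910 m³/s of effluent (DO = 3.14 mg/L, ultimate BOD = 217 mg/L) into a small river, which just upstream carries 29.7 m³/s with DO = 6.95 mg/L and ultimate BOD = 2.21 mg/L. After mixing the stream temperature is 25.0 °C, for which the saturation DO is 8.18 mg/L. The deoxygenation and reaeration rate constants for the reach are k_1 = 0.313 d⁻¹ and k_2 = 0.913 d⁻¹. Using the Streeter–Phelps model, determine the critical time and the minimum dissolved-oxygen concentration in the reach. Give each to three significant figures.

t_c ≈ 1.19 d; minimum DO ≈ 6.15 mg/L

Mixed DO = (29.7×6.95 + 0.910×3.14)/(29.7+0.910) = 209.3/30.61 = 6.837 mg/L.
Mixed L₀ = (29.7×2.21 + 0.910×217)/(30.61) = 263.1/30.61 = 8.595 mg/L.
Initial deficit D₀ = C_s − DO₀ = 8.18 − 6.837 = 1.343 mg/L.
t_c = (1/0.6000) ln[(0.913/0.313)(1 − 1.343×0.6000/(0.313×8.595))] = 1.667 × ln(2.043) = 1.191 d.
D_c = (0.313/0.913) × 8.595 × e^(−0.313×1.191) = 0.3428 × 8.595 × 0.6889 = 2.030 mg/L.
Minimum DO = 8.18 − 2.030 = 6.150 mg/L.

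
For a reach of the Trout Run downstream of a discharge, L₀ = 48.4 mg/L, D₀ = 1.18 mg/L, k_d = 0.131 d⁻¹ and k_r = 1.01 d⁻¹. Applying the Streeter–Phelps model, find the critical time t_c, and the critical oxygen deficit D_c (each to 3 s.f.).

t_c ≈ 2.12 d; D_c ≈ 4.76 mg/L

At the critical point dD/dt = 0, so k_d L₀ e^(−k_d t) = k_r D. Substituting D(t) from the Streeter–Phelps equation and solving for t gives
t_c = ln[(k_r/k_d)(1 − D₀(k_r−k_d)/(k_d L₀))] / (k_r−k_d).
Here k_r−k_d = 0.8790 d⁻¹ and 1 − D₀(k_r−k_d)/(k_d L₀) = 1 − 1.18×0.8790/(0.131×48.4) = 0.8364, so
t_c = ln(7.710 × 0.8364) / 0.8790 = 1.864 / 0.8790 = 2.120 d.
D_c = (k_d/k_r) L₀ e^(−k_d t_c) = (0.131/1.01) × 48.4 × e^(−0.131×2.120) = 0.1297 × 48.4 × 0.7575 = 4.755 mg/L.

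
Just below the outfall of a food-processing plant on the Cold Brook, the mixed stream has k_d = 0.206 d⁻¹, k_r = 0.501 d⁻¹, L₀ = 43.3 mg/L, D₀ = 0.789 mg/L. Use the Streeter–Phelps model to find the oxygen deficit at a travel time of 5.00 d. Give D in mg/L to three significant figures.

D ≈ 8.39 mg/L

k_d L₀/(k_r−k_d) = 0.206×43.3/(0.501−0.206) = 8.920/0.2950 = 30.24 mg/L.
e^(−k_d t) = e^(−0.206×5.000) = 0.3570; e^(−k_r t) = e^(−0.501×5.000) = 0.08168.
D = 30.24 × (0.3570 − 0.08168) + 0.789 × 0.08168 = 8.325 + 0.06444 = 8.390 mg/L.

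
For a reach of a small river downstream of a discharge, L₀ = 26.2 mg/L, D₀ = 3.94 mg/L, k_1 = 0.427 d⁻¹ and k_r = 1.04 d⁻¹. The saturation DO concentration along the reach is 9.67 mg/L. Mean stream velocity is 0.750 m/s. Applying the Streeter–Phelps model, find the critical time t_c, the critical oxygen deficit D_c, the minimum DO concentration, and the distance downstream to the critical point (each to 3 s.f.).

t_c ≈ 1.06 d; D_c ≈ 6.85 mg/L; min DO ≈ 2.82 mg/L; x_c ≈ 68.4 km

With k_r/k_1 = 2.436 and 1 − D₀(k_r−k_1)/(k_1 L₀) = 0.7841,
t_c = ln(2.436 × 0.7841) / (1.04 − 0.427) = ln(1.910) / 0.6130 = 0.6470/0.6130 = 1.055 d.
D_c = (k_1/k_r) L₀ e^(−k_1 t_c) = (0.427/1.04) × 26.2 × e^(−0.427×1.055) = 0.4106 × 26.2 × 0.6372 = 6.854 mg/L.
Minimum DO = C_s − D_c = 9.67 − 6.854 = 2.816 mg/L.
x_c = v t_c = 0.750 m/s × 1.055 d × 86400 s/d = 68390 m ≈ 68.4 km.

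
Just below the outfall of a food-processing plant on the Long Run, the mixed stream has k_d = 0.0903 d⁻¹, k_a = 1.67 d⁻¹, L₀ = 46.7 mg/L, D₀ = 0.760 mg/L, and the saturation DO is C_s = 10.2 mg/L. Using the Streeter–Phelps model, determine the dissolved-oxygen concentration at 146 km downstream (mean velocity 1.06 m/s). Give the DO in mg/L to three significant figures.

Travel time t = x/v = 146 km / (1.06 m/s) = 146000 m / 1.06 m/s = 137700 s = 1.594 d.
k_d L₀/(k_a−k_d) = 0.0903×46.7/(1.67−0.0903) = 4.217/1.580 = 2.670 mg/L.
e^(−k_d t) = e^(−0.0903×1.594) = 0.8659; e^(−k_a t) = e^(−1.67×1.594) = 0.06979.
D = 2.670 × (0.8659 − 0.06979) + 0.760 × 0.06979 = 2.125 + 0.05304 = 2.178 mg/L.
DO = C_s − D = 10.2 − 2.178 = 8.022 mg/L.

DO ≈ 8.02 mg/L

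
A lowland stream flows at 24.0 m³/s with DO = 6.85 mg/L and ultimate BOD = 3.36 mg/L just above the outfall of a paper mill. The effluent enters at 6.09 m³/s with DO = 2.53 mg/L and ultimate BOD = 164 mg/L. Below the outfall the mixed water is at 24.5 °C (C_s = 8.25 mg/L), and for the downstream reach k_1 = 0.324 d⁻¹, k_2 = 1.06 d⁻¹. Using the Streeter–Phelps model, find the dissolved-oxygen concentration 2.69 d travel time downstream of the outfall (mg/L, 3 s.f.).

DO ≈ 2.43 mg/L

Mixed DO = (24.0×6.85 + 6.09×2.53)/(24.0+6.09) = 179.8/30.09 = 5.976 mg/L.
Mixed L₀ = (24.0×3.36 + 6.09×164)/(30.09) = 1079/30.09 = 35.87 mg/L.
Initial deficit D₀ = C_s − DO₀ = 8.25 − 5.976 = 2.274 mg/L.
D(2.69) = [0.324×35.87/(1.06−0.324)](e^(−0.324×2.69) − e^(−1.06×2.69)) + 2.274 e^(−1.06×2.69)
= 15.79 × (0.4183 − 0.05776) + 2.274 × 0.05776 = 5.825 mg/L.
DO = 8.25 − 5.825 = 2.425 mg/L.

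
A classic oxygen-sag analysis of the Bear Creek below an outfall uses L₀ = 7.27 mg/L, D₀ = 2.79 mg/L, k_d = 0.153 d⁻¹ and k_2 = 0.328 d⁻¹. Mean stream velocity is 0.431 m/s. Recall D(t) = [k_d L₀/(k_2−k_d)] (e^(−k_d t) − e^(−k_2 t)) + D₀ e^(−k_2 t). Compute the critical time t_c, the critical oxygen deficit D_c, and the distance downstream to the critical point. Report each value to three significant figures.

t_c = [1/(k_2−k_d)] ln[(k_2/k_d)(1 − D₀(k_2−k_d)/(k_d L₀))]
= [1/(0.328−0.153)] ln[(0.328/0.153)(1 − 2.79×0.1750/(0.153×7.27))]
= (1/0.1750) ln[2.144 × 0.5610] = 5.714 × ln(1.203) = 5.714 × 0.1846 = 1.055 d.
L(t_c) = L₀ e^(−k_d t_c) = 7.27 × 0.8509 = 6.186 mg/L, and at the critical point k_2 D_c = k_d L, so D_c = (0.153/0.328) × 6.186 = 2.886 mg/L.
x_c = v t_c = 0.431 m/s × 1.055 d × 86400 s/d = 39290 m ≈ 39.3 km.

t_c ≈ 1.06 d; D_c ≈ 2.89 mg/L; x_c ≈ 39.3 km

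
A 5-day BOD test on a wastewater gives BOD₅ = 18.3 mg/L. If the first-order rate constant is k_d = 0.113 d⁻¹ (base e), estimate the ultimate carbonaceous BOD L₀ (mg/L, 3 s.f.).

L₀ ≈ 42.4 mg/L

BOD₅ = L₀(1 − e^(−5k_d)) ⇒ L₀ = BOD₅ / (1 − e^(−5×0.113))
= 18.3 / (1 − 0.5684) = 18.3 / 0.4316 = 42.40 mg/L.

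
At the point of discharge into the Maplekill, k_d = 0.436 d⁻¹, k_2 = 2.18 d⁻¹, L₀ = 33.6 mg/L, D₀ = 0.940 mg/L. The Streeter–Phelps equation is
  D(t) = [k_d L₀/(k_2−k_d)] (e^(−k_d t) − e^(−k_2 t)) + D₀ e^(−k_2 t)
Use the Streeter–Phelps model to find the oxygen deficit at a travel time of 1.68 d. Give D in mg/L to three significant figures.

k_d L₀/(k_2−k_d) = 0.436×33.6/(2.18−0.436) = 14.65/1.744 = 8.400 mg/L.
e^(−k_d t) = e^(−0.436×1.680) = 0.4807; e^(−k_2 t) = e^(−2.18×1.680) = 0.02567.
D = 8.400 × (0.4807 − 0.02567) + 0.940 × 0.02567 = 3.822 + 0.02413 = 3.847 mg/L.

D ≈ 3.85 mg/L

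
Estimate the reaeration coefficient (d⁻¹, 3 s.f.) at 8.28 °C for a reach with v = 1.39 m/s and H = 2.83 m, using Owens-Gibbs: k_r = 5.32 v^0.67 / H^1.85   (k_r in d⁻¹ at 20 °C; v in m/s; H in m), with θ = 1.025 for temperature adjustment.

k_r ≈ 0.725 d⁻¹

k_r(20) = 5.32 × 1.39^0.67 / 2.83^1.85 = 5.32 × 1.247 / 6.852 = 0.9681 d⁻¹.
k_r(8.28) = 0.9681 × 1.025^(8.28−20) = 0.9681 × 0.7487 = 0.7248 d⁻¹.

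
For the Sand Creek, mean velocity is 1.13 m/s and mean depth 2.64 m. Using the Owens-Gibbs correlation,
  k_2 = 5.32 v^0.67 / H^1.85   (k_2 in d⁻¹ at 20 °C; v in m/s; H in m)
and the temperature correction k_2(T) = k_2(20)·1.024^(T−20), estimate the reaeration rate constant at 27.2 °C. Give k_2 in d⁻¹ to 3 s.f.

k_2 ≈ 1.14 d⁻¹

k_2(20) = 5.32 × 1.13^0.67 / 2.64^1.85 = 5.32 × 1.085 / 6.025 = 0.9583 d⁻¹.
k_2(27.2) = 0.9583 × 1.024^(27.2−20) = 0.9583 × 1.186 = 1.137 d⁻¹.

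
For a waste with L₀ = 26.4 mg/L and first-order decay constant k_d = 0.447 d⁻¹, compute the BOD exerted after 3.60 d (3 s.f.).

y_t = L₀(1 − e^(−k_d t)) = 26.4 × (1 − e^(−0.447×3.60))
= 26.4 × (1 − 0.2000) = 26.4 × 0.8000 = 21.12 mg/L.

y ≈ 21.1 mg/L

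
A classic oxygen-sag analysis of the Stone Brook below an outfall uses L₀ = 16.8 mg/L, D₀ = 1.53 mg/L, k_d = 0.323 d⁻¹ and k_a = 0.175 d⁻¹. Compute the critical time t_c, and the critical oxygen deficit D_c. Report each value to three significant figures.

t_c ≈ 3.86 d; D_c ≈ 8.90 mg/L

With k_a/k_d = 0.5418 and 1 − D₀(k_a−k_d)/(k_d L₀) = 1.042,
t_c = ln(0.5418 × 1.042) / (0.175 − 0.323) = ln(0.5644) / -0.1480 = -0.5720/-0.1480 = 3.865 d.
D_c = (k_d/k_a) L₀ e^(−k_d t_c) = (0.323/0.175) × 16.8 × e^(−0.323×3.865) = 1.846 × 16.8 × 0.2870 = 8.899 mg/L.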